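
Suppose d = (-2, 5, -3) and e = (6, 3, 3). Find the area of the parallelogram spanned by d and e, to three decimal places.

44.900

i: 5·3 - (-3)·3 = 15 - (-9) = 24
j: (-3)·6 - (-2)·3 = -18 - (-6) = -12
k: (-2)·3 - 5·6 = -6 - 30 = -36
d × e = (24, -12, -36)
|d × e| = √(24² + (-12)² + (-36)²) = √2016 ≈ 44.8999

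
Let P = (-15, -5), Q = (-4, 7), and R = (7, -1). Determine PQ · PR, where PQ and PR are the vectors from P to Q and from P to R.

290

PQ = Q − P = (11, 12)
PR = R − P = (22, 4)
PQ · PR = 11·22 + 12·4 = 242 + 48 = 290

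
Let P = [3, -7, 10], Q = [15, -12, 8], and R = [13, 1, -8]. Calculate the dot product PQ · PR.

116

PQ = Q − P = (12, -5, -2)
PR = R − P = (10, 8, -18)
PQ · PR = 12·10 + (-5)·8 + (-2)·(-18) = 120 - 40 + 36 = 116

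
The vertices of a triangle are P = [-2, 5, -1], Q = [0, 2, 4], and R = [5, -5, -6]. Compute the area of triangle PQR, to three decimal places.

39.532

PQ = (2, -3, 5),  PR = (7, -10, -5)
i: (-3)·(-5) - 5·(-10) = 15 - (-50) = 65
j: 5·7 - 2·(-5) = 35 - (-10) = 45
k: 2·(-10) - (-3)·7 = -20 - (-21) = 1
PQ × PR = (65, 45, 1)
|PQ × PR| = √6251 ≈ 79.0633
area = ½ · 79.0633 ≈ 39.532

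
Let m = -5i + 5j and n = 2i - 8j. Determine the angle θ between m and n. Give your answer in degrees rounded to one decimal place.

149.0

m · n = (-5)·2 + 5·(-8) = -10 - 40 = -50
|m|² = 25 + 25 = 50,  |m| = √50 ≈ 7.071068
|n|² = 4 + 64 = 68,  |n| = √68 ≈ 8.246211
cos θ = -50 / (7.071068 · 8.246211) ≈ -0.85749
θ = arccos(-0.85749) ≈ 149.0°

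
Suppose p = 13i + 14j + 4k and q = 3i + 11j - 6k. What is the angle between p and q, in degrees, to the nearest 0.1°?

47.8

p · q = 13·3 + 14·11 + 4·(-6) = 39 + 154 - 24 = 169
|p|² = 169 + 196 + 16 = 381,  |p| = √381 ≈ 19.519221
|q|² = 9 + 121 + 36 = 166,  |q| = √166 ≈ 12.884099
cos θ = 169 / (19.519221 · 12.884099) ≈ 0.67200
θ = arccos(0.67200) ≈ 47.8°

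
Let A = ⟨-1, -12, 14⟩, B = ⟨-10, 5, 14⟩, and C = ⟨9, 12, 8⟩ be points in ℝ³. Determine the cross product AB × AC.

(-102, -54, -386)

AB = (-9, 17, 0)
AC = (10, 24, -6)
i: 17·(-6) - 0·24 = -102 - 0 = -102
j: 0·10 - (-9)·(-6) = 0 - 54 = -54
k: (-9)·24 - 17·10 = -216 - 170 = -386
AB × AC = (-102, -54, -386)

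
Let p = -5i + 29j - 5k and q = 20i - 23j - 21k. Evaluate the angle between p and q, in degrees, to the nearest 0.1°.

126.8

p · q = (-5)·20 + 29·(-23) + (-5)·(-21) = -100 - 667 + 105 = -662
|p|² = 25 + 841 + 25 = 891,  |p| = √891 ≈ 29.849623
|q|² = 400 + 529 + 441 = 1370,  |q| = √1370 ≈ 37.013511
cos θ = -662 / (29.849623 · 37.013511) ≈ -0.59918
θ = arccos(-0.59918) ≈ 126.8°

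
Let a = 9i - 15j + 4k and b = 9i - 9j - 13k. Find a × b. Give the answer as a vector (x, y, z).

(231, 153, 54)

i: (-15)·(-13) - 4·(-9) = 195 - (-36) = 231
j: 4·9 - 9·(-13) = 36 - (-117) = 153
k: 9·(-9) - (-15)·9 = -81 - (-135) = 54
a × b = (231, 153, 54)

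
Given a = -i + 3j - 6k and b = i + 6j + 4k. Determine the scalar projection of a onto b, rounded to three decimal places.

a · b = (-1)·1 + 3·6 + (-6)·4 = -1 + 18 - 24 = -7
|b| = √(1 + 36 + 16) = √53 ≈ 7.2801
comp_b a = -7 / √53 ≈ -0.962

-0.962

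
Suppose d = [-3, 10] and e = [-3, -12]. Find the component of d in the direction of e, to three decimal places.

-8.974

d · e = (-3)·(-3) + 10·(-12) = 9 - 120 = -111
|e| = √(9 + 144) = √153 ≈ 12.3693
comp_e d = -111 / √153 ≈ -8.974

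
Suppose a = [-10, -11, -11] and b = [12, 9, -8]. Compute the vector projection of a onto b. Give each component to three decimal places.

a · b = (-10)·12 + (-11)·9 + (-11)·(-8) = -120 - 99 + 88 = -131
|b|² = 144 + 81 + 64 = 289
proj_b a = (-131/289) · (12, 9, -8) ≈ (-5.439, -4.080, 3.626)

(-5.439, -4.080, 3.626)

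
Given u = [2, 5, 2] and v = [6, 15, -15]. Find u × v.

i: 5·(-15) - 2·15 = -75 - 30 = -105
j: 2·6 - 2·(-15) = 12 - (-30) = 42
k: 2·15 - 5·6 = 30 - 30 = 0
u × v = (-105, 42, 0)

(-105, 42, 0)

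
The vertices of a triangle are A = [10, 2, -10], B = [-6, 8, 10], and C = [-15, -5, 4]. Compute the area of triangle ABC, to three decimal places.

220.792

AB = (-16, 6, 20),  AC = (-25, -7, 14)
i: 6·14 - 20·(-7) = 84 - (-140) = 224
j: 20·(-25) - (-16)·14 = -500 - (-224) = -276
k: (-16)·(-7) - 6·(-25) = 112 - (-150) = 262
AB × AC = (224, -276, 262)
|AB × AC| = √194996 ≈ 441.5835
area = ½ · 441.5835 ≈ 220.792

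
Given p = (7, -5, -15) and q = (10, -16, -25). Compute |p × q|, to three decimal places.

i: (-5)·(-25) - (-15)·(-16) = 125 - 240 = -115
j: (-15)·10 - 7·(-25) = -150 - (-175) = 25
k: 7·(-16) - (-5)·10 = -112 - (-50) = -62
p × q = (-115, 25, -62)
|p × q| = √((-115)² + 25² + (-62)²) = √17694 ≈ 133.0188

133.019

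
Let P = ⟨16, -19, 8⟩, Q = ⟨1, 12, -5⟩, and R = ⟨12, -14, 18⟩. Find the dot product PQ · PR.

85

PQ = Q − P = (-15, 31, -13)
PR = R − P = (-4, 5, 10)
PQ · PR = (-15)·(-4) + 31·5 + (-13)·10 = 60 + 155 - 130 = 85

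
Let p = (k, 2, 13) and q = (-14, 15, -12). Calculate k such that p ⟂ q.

p · q = k·(-14) + 2·15 + 13·(-12) = -126 - 14k
Set equal to 0: -14k = 126, so k = -9.

-9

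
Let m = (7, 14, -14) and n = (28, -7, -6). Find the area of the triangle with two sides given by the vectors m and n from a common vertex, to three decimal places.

i: 14·(-6) - (-14)·(-7) = -84 - 98 = -182
j: (-14)·28 - 7·(-6) = -392 - (-42) = -350
k: 7·(-7) - 14·28 = -49 - 392 = -441
m × n = (-182, -350, -441)
|m × n| = √((-182)² + (-350)² + (-441)²) = √350105 ≈ 591.6967
area = ½ · 591.6967 ≈ 295.848

295.848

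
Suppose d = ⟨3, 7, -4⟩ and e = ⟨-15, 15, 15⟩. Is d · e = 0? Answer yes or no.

yes

d · e = 3·(-15) + 7·15 + (-4)·15 = -45 + 105 - 60 = 0
Zero, so the vectors are orthogonal.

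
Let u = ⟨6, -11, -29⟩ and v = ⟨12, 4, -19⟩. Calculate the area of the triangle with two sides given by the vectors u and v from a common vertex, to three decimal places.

i: (-11)·(-19) - (-29)·4 = 209 - (-116) = 325
j: (-29)·12 - 6·(-19) = -348 - (-114) = -234
k: 6·4 - (-11)·12 = 24 - (-132) = 156
u × v = (325, -234, 156)
|u × v| = √(325² + (-234)² + 156²) = √184717 ≈ 429.7872
area = ½ · 429.7872 ≈ 214.894

214.894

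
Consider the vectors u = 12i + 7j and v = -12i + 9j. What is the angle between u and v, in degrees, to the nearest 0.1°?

112.9

u · v = 12·(-12) + 7·9 = -144 + 63 = -81
|u|² = 144 + 49 = 193,  |u| = √193 ≈ 13.892444
|v|² = 144 + 81 = 225,  |v| = √225 ≈ 15.000000
cos θ = -81 / (13.892444 · 15.000000) ≈ -0.38870
θ = arccos(-0.38870) ≈ 112.9°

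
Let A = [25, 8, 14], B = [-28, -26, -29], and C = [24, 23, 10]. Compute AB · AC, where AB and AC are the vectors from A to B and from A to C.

AB = B − A = (-53, -34, -43)
AC = C − A = (-1, 15, -4)
AB · AC = (-53)·(-1) + (-34)·15 + (-43)·(-4) = 53 - 510 + 172 = -285

-285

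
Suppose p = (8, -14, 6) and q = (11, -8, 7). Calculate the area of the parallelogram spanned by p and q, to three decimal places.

103.441

i: (-14)·7 - 6·(-8) = -98 - (-48) = -50
j: 6·11 - 8·7 = 66 - 56 = 10
k: 8·(-8) - (-14)·11 = -64 - (-154) = 90
p × q = (-50, 10, 90)
|p × q| = √((-50)² + 10² + 90²) = √10700 ≈ 103.4408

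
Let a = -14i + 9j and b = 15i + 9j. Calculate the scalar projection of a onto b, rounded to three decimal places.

-7.374

a · b = (-14)·15 + 9·9 = -210 + 81 = -129
|b| = √(225 + 81) = √306 ≈ 17.4929
comp_b a = -129 / √306 ≈ -7.374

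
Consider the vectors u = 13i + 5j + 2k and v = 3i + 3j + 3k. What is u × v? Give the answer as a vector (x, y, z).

i: 5·3 - 2·3 = 15 - 6 = 9
j: 2·3 - 13·3 = 6 - 39 = -33
k: 13·3 - 5·3 = 39 - 15 = 24
u × v = (9, -33, 24)

(9, -33, 24)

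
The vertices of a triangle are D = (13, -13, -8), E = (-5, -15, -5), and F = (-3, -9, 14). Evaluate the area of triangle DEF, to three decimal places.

183.750

DE = (-18, -2, 3),  DF = (-16, 4, 22)
i: (-2)·22 - 3·4 = -44 - 12 = -56
j: 3·(-16) - (-18)·22 = -48 - (-396) = 348
k: (-18)·4 - (-2)·(-16) = -72 - 32 = -104
DE × DF = (-56, 348, -104)
|DE × DF| = √135056 ≈ 367.4997
area = ½ · 367.4997 ≈ 183.750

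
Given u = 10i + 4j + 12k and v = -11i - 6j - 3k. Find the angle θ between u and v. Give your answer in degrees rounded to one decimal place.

u · v = 10·(-11) + 4·(-6) + 12·(-3) = -110 - 24 - 36 = -170
|u|² = 100 + 16 + 144 = 260,  |u| = √260 ≈ 16.124515
|v|² = 121 + 36 + 9 = 166,  |v| = √166 ≈ 12.884099
cos θ = -170 / (16.124515 · 12.884099) ≈ -0.81829
θ = arccos(-0.81829) ≈ 144.9°

144.9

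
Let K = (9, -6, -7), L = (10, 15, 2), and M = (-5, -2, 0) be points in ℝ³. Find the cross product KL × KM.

(111, -133, 298)

KL = (1, 21, 9)
KM = (-14, 4, 7)
i: 21·7 - 9·4 = 147 - 36 = 111
j: 9·(-14) - 1·7 = -126 - 7 = -133
k: 1·4 - 21·(-14) = 4 - (-294) = 298
KL × KM = (111, -133, 298)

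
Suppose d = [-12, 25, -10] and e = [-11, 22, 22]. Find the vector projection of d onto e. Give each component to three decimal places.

d · e = (-12)·(-11) + 25·22 + (-10)·22 = 132 + 550 - 220 = 462
|e|² = 121 + 484 + 484 = 1089
proj_e d = (462/1089) · (-11, 22, 22) ≈ (-4.667, 9.333, 9.333)

(-4.667, 9.333, 9.333)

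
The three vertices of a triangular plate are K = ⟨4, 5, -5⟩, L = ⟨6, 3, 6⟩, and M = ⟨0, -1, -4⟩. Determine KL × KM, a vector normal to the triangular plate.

(64, -46, -20)

KL = (2, -2, 11)
KM = (-4, -6, 1)
i: (-2)·1 - 11·(-6) = -2 - (-66) = 64
j: 11·(-4) - 2·1 = -44 - 2 = -46
k: 2·(-6) - (-2)·(-4) = -12 - 8 = -20
KL × KM = (64, -46, -20)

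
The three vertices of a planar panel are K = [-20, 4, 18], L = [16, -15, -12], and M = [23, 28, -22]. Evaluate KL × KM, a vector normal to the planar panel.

KL = (36, -19, -30)
KM = (43, 24, -40)
i: (-19)·(-40) - (-30)·24 = 760 - (-720) = 1480
j: (-30)·43 - 36·(-40) = -1290 - (-1440) = 150
k: 36·24 - (-19)·43 = 864 - (-817) = 1681
KL × KM = (1480, 150, 1681)

(1480, 150, 1681)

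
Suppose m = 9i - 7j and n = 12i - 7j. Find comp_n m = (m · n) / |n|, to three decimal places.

m · n = 9·12 + (-7)·(-7) = 108 + 49 = 157
|n| = √(144 + 49) = √193 ≈ 13.8924
comp_n m = 157 / √193 ≈ 11.301

11.301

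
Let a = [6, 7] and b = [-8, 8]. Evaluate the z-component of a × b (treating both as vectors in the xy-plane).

6·8 - 7·(-8) = 48 - (-56) = 104

104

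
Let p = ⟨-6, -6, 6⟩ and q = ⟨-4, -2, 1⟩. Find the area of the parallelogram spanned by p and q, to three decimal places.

i: (-6)·1 - 6·(-2) = -6 - (-12) = 6
j: 6·(-4) - (-6)·1 = -24 - (-6) = -18
k: (-6)·(-2) - (-6)·(-4) = 12 - 24 = -12
p × q = (6, -18, -12)
|p × q| = √(6² + (-18)² + (-12)²) = √504 ≈ 22.4499

22.450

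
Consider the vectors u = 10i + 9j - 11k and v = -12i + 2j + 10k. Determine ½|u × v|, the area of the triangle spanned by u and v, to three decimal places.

i: 9·10 - (-11)·2 = 90 - (-22) = 112
j: (-11)·(-12) - 10·10 = 132 - 100 = 32
k: 10·2 - 9·(-12) = 20 - (-108) = 128
u × v = (112, 32, 128)
|u × v| = √(112² + 32² + 128²) = √29952 ≈ 173.0665
area = ½ · 173.0665 ≈ 86.533

86.533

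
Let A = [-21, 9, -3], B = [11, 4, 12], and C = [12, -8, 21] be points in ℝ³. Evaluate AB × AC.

(135, -273, -379)

AB = (32, -5, 15)
AC = (33, -17, 24)
i: (-5)·24 - 15·(-17) = -120 - (-255) = 135
j: 15·33 - 32·24 = 495 - 768 = -273
k: 32·(-17) - (-5)·33 = -544 - (-165) = -379
AB × AC = (135, -273, -379)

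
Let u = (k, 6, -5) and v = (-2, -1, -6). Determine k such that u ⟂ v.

u · v = k·(-2) + 6·(-1) + (-5)·(-6) = 24 - 2k
Set equal to 0: -2k = -24, so k = 12.

12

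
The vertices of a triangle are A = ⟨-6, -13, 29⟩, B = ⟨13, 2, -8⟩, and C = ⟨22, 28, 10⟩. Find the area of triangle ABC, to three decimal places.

724.971

AB = (19, 15, -37),  AC = (28, 41, -19)
i: 15·(-19) - (-37)·41 = -285 - (-1517) = 1232
j: (-37)·28 - 19·(-19) = -1036 - (-361) = -675
k: 19·41 - 15·28 = 779 - 420 = 359
AB × AC = (1232, -675, 359)
|AB × AC| = √2102330 ≈ 1449.9414
area = ½ · 1449.9414 ≈ 724.971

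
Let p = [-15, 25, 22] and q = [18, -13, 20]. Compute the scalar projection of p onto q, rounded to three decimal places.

p · q = (-15)·18 + 25·(-13) + 22·20 = -270 - 325 + 440 = -155
|q| = √(324 + 169 + 400) = √893 ≈ 29.8831
comp_q p = -155 / √893 ≈ -5.187

-5.187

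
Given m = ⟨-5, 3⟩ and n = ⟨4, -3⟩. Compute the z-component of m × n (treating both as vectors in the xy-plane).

(-5)·(-3) - 3·4 = 15 - 12 = 3

3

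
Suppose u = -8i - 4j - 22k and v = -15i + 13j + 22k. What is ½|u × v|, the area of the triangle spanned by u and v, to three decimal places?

283.785

i: (-4)·22 - (-22)·13 = -88 - (-286) = 198
j: (-22)·(-15) - (-8)·22 = 330 - (-176) = 506
k: (-8)·13 - (-4)·(-15) = -104 - 60 = -164
u × v = (198, 506, -164)
|u × v| = √(198² + 506² + (-164)²) = √322136 ≈ 567.5703
area = ½ · 567.5703 ≈ 283.785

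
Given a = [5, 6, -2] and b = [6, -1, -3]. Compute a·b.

30

a · b = 5·6 + 6·(-1) + (-2)·(-3) = 30 - 6 + 6 = 30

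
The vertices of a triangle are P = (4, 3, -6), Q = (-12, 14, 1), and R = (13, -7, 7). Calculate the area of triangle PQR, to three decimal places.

175.022

PQ = (-16, 11, 7),  PR = (9, -10, 13)
i: 11·13 - 7·(-10) = 143 - (-70) = 213
j: 7·9 - (-16)·13 = 63 - (-208) = 271
k: (-16)·(-10) - 11·9 = 160 - 99 = 61
PQ × PR = (213, 271, 61)
|PQ × PR| = √122531 ≈ 350.0443
area = ½ · 350.0443 ≈ 175.022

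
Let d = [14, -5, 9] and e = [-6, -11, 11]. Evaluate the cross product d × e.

i: (-5)·11 - 9·(-11) = -55 - (-99) = 44
j: 9·(-6) - 14·11 = -54 - 154 = -208
k: 14·(-11) - (-5)·(-6) = -154 - 30 = -184
d × e = (44, -208, -184)

(44, -208, -184)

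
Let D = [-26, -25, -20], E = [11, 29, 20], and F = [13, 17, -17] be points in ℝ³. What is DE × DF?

DE = (37, 54, 40)
DF = (39, 42, 3)
i: 54·3 - 40·42 = 162 - 1680 = -1518
j: 40·39 - 37·3 = 1560 - 111 = 1449
k: 37·42 - 54·39 = 1554 - 2106 = -552
DE × DF = (-1518, 1449, -552)

(-1518, 1449, -552)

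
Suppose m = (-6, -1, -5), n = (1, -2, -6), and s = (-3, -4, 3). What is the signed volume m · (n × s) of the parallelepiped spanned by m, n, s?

n × s:
i: (-2)·3 - (-6)·(-4) = -6 - 24 = -30
j: (-6)·(-3) - 1·3 = 18 - 3 = 15
k: 1·(-4) - (-2)·(-3) = -4 - 6 = -10
n × s = (-30, 15, -10)
m · (n × s) = (-6)·(-30) + (-1)·15 + (-5)·(-10) = 180 - 15 + 50 = 215

215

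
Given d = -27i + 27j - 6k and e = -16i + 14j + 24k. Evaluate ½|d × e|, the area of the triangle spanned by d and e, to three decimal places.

i: 27·24 - (-6)·14 = 648 - (-84) = 732
j: (-6)·(-16) - (-27)·24 = 96 - (-648) = 744
k: (-27)·14 - 27·(-16) = -378 - (-432) = 54
d × e = (732, 744, 54)
|d × e| = √(732² + 744² + 54²) = √1092276 ≈ 1045.1201
area = ½ · 1045.1201 ≈ 522.560

522.560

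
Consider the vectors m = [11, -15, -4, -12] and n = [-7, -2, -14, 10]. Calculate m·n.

-111

m · n = 11·(-7) + (-15)·(-2) + (-4)·(-14) + (-12)·10 = -77 + 30 + 56 - 120 = -111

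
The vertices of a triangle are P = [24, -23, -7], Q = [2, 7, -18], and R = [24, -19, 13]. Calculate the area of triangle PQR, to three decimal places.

PQ = (-22, 30, -11),  PR = (0, 4, 20)
i: 30·20 - (-11)·4 = 600 - (-44) = 644
j: (-11)·0 - (-22)·20 = 0 - (-440) = 440
k: (-22)·4 - 30·0 = -88 - 0 = -88
PQ × PR = (644, 440, -88)
|PQ × PR| = √616080 ≈ 784.9076
area = ½ · 784.9076 ≈ 392.454

392.454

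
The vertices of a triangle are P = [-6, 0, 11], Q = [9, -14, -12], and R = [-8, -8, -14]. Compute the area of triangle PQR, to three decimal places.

PQ = (15, -14, -23),  PR = (-2, -8, -25)
i: (-14)·(-25) - (-23)·(-8) = 350 - 184 = 166
j: (-23)·(-2) - 15·(-25) = 46 - (-375) = 421
k: 15·(-8) - (-14)·(-2) = -120 - 28 = -148
PQ × PR = (166, 421, -148)
|PQ × PR| = √226701 ≈ 476.1313
area = ½ · 476.1313 ≈ 238.066

238.066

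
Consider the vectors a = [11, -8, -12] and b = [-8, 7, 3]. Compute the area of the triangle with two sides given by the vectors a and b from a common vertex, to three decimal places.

i: (-8)·3 - (-12)·7 = -24 - (-84) = 60
j: (-12)·(-8) - 11·3 = 96 - 33 = 63
k: 11·7 - (-8)·(-8) = 77 - 64 = 13
a × b = (60, 63, 13)
|a × b| = √(60² + 63² + 13²) = √7738 ≈ 87.9659
area = ½ · 87.9659 ≈ 43.983

43.983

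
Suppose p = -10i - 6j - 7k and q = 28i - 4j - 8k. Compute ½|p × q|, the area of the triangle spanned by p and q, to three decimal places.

173.090

i: (-6)·(-8) - (-7)·(-4) = 48 - 28 = 20
j: (-7)·28 - (-10)·(-8) = -196 - 80 = -276
k: (-10)·(-4) - (-6)·28 = 40 - (-168) = 208
p × q = (20, -276, 208)
|p × q| = √(20² + (-276)² + 208²) = √119840 ≈ 346.1791
area = ½ · 346.1791 ≈ 173.090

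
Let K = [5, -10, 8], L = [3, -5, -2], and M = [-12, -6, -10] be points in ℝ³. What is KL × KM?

KL = (-2, 5, -10)
KM = (-17, 4, -18)
i: 5·(-18) - (-10)·4 = -90 - (-40) = -50
j: (-10)·(-17) - (-2)·(-18) = 170 - 36 = 134
k: (-2)·4 - 5·(-17) = -8 - (-85) = 77
KL × KM = (-50, 134, 77)

(-50, 134, 77)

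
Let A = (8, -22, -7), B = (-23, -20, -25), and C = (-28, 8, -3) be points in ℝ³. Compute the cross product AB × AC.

(548, 772, -858)

AB = (-31, 2, -18)
AC = (-36, 30, 4)
i: 2·4 - (-18)·30 = 8 - (-540) = 548
j: (-18)·(-36) - (-31)·4 = 648 - (-124) = 772
k: (-31)·30 - 2·(-36) = -930 - (-72) = -858
AB × AC = (548, 772, -858)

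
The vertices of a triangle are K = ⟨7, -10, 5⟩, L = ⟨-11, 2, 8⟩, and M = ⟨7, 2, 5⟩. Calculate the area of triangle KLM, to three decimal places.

109.490

KL = (-18, 12, 3),  KM = (0, 12, 0)
i: 12·0 - 3·12 = 0 - 36 = -36
j: 3·0 - (-18)·0 = 0 - 0 = 0
k: (-18)·12 - 12·0 = -216 - 0 = -216
KL × KM = (-36, 0, -216)
|KL × KM| = √47952 ≈ 218.9795
area = ½ · 218.9795 ≈ 109.490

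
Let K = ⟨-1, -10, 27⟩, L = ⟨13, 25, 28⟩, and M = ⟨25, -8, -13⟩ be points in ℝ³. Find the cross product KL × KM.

(-1402, 586, -882)

KL = (14, 35, 1)
KM = (26, 2, -40)
i: 35·(-40) - 1·2 = -1400 - 2 = -1402
j: 1·26 - 14·(-40) = 26 - (-560) = 586
k: 14·2 - 35·26 = 28 - 910 = -882
KL × KM = (-1402, 586, -882)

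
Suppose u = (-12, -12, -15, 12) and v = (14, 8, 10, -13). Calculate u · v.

-570

u · v = (-12)·14 + (-12)·8 + (-15)·10 + 12·(-13) = -168 - 96 - 150 - 156 = -570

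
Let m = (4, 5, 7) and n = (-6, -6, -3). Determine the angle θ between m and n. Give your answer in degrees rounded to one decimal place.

m · n = 4·(-6) + 5·(-6) + 7·(-3) = -24 - 30 - 21 = -75
|m|² = 16 + 25 + 49 = 90,  |m| = √90 ≈ 9.486833
|n|² = 36 + 36 + 9 = 81,  |n| = √81 ≈ 9.000000
cos θ = -75 / (9.486833 · 9.000000) ≈ -0.87841
θ = arccos(-0.87841) ≈ 151.5°

151.5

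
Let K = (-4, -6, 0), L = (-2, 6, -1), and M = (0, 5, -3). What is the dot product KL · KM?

KL = L − K = (2, 12, -1)
KM = M − K = (4, 11, -3)
KL · KM = 2·4 + 12·11 + (-1)·(-3) = 8 + 132 + 3 = 143

143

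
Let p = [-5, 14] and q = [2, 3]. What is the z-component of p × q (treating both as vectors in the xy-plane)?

-43

(-5)·3 - 14·2 = -15 - 28 = -43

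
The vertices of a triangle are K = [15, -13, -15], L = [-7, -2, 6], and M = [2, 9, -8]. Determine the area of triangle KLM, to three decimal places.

263.945

KL = (-22, 11, 21),  KM = (-13, 22, 7)
i: 11·7 - 21·22 = 77 - 462 = -385
j: 21·(-13) - (-22)·7 = -273 - (-154) = -119
k: (-22)·22 - 11·(-13) = -484 - (-143) = -341
KL × KM = (-385, -119, -341)
|KL × KM| = √278667 ≈ 527.8892
area = ½ · 527.8892 ≈ 263.945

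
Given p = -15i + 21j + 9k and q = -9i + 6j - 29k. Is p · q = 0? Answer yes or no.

p · q = (-15)·(-9) + 21·6 + 9·(-29) = 135 + 126 - 261 = 0
Zero, so the vectors are orthogonal.

yes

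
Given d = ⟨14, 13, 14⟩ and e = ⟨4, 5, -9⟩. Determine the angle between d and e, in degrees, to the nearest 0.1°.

91.1

d · e = 14·4 + 13·5 + 14·(-9) = 56 + 65 - 126 = -5
|d|² = 196 + 169 + 196 = 561,  |d| = √561 ≈ 23.685439
|e|² = 16 + 25 + 81 = 122,  |e| = √122 ≈ 11.045361
cos θ = -5 / (23.685439 · 11.045361) ≈ -0.01911
θ = arccos(-0.01911) ≈ 91.1°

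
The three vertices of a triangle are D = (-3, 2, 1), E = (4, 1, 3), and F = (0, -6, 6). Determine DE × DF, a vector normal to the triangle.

DE = (7, -1, 2)
DF = (3, -8, 5)
i: (-1)·5 - 2·(-8) = -5 - (-16) = 11
j: 2·3 - 7·5 = 6 - 35 = -29
k: 7·(-8) - (-1)·3 = -56 - (-3) = -53
DE × DF = (11, -29, -53)

(11, -29, -53)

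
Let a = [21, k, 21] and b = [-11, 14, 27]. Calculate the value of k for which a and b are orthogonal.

a · b = 21·(-11) + k·14 + 21·27 = 336 + 14k
Set equal to 0: 14k = -336, so k = -24.

-24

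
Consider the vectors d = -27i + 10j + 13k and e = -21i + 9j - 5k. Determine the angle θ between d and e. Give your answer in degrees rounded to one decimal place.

d · e = (-27)·(-21) + 10·9 + 13·(-5) = 567 + 90 - 65 = 592
|d|² = 729 + 100 + 169 = 998,  |d| = √998 ≈ 31.591138
|e|² = 441 + 81 + 25 = 547,  |e| = √547 ≈ 23.388031
cos θ = 592 / (31.591138 · 23.388031) ≈ 0.80124
θ = arccos(0.80124) ≈ 36.8°

36.8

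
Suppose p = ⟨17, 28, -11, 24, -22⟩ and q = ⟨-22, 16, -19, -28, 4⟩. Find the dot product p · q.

-477

p · q = 17·(-22) + 28·16 + (-11)·(-19) + 24·(-28) + (-22)·4 = -374 + 448 + 209 - 672 - 88 = -477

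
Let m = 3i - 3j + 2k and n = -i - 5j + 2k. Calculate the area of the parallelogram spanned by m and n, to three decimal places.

20.100

i: (-3)·2 - 2·(-5) = -6 - (-10) = 4
j: 2·(-1) - 3·2 = -2 - 6 = -8
k: 3·(-5) - (-3)·(-1) = -15 - 3 = -18
m × n = (4, -8, -18)
|m × n| = √(4² + (-8)² + (-18)²) = √404 ≈ 20.0998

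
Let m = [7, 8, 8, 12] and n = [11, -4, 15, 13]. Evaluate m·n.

321

m · n = 7·11 + 8·(-4) + 8·15 + 12·13 = 77 - 32 + 120 + 156 = 321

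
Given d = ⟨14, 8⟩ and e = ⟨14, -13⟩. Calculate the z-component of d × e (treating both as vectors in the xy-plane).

-294

14·(-13) - 8·14 = -182 - 112 = -294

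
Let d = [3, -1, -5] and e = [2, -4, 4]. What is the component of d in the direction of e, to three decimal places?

-1.667

d · e = 3·2 + (-1)·(-4) + (-5)·4 = 6 + 4 - 20 = -10
|e| = √(4 + 16 + 16) = √36 ≈ 6.0000
comp_e d = -10 / √36 ≈ -1.667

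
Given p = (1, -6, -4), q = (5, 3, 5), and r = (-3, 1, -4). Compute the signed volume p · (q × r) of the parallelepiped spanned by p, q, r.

q × r:
i: 3·(-4) - 5·1 = -12 - 5 = -17
j: 5·(-3) - 5·(-4) = -15 - (-20) = 5
k: 5·1 - 3·(-3) = 5 - (-9) = 14
q × r = (-17, 5, 14)
p · (q × r) = 1·(-17) + (-6)·5 + (-4)·14 = -17 - 30 - 56 = -103

-103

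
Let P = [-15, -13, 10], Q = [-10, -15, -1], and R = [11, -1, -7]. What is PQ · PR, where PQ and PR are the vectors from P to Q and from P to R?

PQ = Q − P = (5, -2, -11)
PR = R − P = (26, 12, -17)
PQ · PR = 5·26 + (-2)·12 + (-11)·(-17) = 130 - 24 + 187 = 293

293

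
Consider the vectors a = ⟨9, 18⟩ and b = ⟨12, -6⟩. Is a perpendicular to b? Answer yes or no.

yes

a · b = 9·12 + 18·(-6) = 108 - 108 = 0
Zero, so the vectors are orthogonal.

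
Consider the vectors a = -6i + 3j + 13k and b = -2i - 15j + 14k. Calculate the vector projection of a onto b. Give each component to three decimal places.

a · b = (-6)·(-2) + 3·(-15) + 13·14 = 12 - 45 + 182 = 149
|b|² = 4 + 225 + 196 = 425
proj_b a = (149/425) · (-2, -15, 14) ≈ (-0.701, -5.259, 4.908)

(-0.701, -5.259, 4.908)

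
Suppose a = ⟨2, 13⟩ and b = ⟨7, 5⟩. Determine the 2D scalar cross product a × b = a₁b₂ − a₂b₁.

-81

2·5 - 13·7 = 10 - 91 = -81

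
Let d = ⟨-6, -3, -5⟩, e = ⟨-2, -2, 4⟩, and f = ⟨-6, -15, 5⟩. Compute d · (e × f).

e × f:
i: (-2)·5 - 4·(-15) = -10 - (-60) = 50
j: 4·(-6) - (-2)·5 = -24 - (-10) = -14
k: (-2)·(-15) - (-2)·(-6) = 30 - 12 = 18
e × f = (50, -14, 18)
d · (e × f) = (-6)·50 + (-3)·(-14) + (-5)·18 = -300 + 42 - 90 = -348

-348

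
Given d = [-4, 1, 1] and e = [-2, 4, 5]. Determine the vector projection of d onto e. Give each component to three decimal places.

(-0.756, 1.511, 1.889)

d · e = (-4)·(-2) + 1·4 + 1·5 = 8 + 4 + 5 = 17
|e|² = 4 + 16 + 25 = 45
proj_e d = (17/45) · (-2, 4, 5) ≈ (-0.756, 1.511, 1.889)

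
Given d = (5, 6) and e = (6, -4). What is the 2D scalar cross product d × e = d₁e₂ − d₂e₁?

-56

5·(-4) - 6·6 = -20 - 36 = -56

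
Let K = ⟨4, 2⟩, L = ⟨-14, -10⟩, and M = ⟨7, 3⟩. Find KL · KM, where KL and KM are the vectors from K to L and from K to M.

-66

KL = L − K = (-18, -12)
KM = M − K = (3, 1)
KL · KM = (-18)·3 + (-12)·1 = -54 - 12 = -66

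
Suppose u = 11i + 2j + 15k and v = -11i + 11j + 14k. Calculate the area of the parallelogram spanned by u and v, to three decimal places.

i: 2·14 - 15·11 = 28 - 165 = -137
j: 15·(-11) - 11·14 = -165 - 154 = -319
k: 11·11 - 2·(-11) = 121 - (-22) = 143
u × v = (-137, -319, 143)
|u × v| = √((-137)² + (-319)² + 143²) = √140979 ≈ 375.4717

375.472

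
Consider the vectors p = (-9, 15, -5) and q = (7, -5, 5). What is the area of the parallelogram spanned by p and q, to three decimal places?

i: 15·5 - (-5)·(-5) = 75 - 25 = 50
j: (-5)·7 - (-9)·5 = -35 - (-45) = 10
k: (-9)·(-5) - 15·7 = 45 - 105 = -60
p × q = (50, 10, -60)
|p × q| = √(50² + 10² + (-60)²) = √6200 ≈ 78.7401

78.740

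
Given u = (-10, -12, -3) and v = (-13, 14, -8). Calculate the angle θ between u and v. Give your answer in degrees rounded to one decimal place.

92.4

u · v = (-10)·(-13) + (-12)·14 + (-3)·(-8) = 130 - 168 + 24 = -14
|u|² = 100 + 144 + 9 = 253,  |u| = √253 ≈ 15.905974
|v|² = 169 + 196 + 64 = 429,  |v| = √429 ≈ 20.712315
cos θ = -14 / (15.905974 · 20.712315) ≈ -0.04250
θ = arccos(-0.04250) ≈ 92.4°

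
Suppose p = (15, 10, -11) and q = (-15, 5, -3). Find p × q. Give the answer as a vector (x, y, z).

(25, 210, 225)

i: 10·(-3) - (-11)·5 = -30 - (-55) = 25
j: (-11)·(-15) - 15·(-3) = 165 - (-45) = 210
k: 15·5 - 10·(-15) = 75 - (-150) = 225
p × q = (25, 210, 225)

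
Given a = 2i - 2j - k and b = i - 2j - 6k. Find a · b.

12

a · b = 2·1 + (-2)·(-2) + (-1)·(-6) = 2 + 4 + 6 = 12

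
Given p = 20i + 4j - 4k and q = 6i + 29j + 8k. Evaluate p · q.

204

p · q = 20·6 + 4·29 + (-4)·8 = 120 + 116 - 32 = 204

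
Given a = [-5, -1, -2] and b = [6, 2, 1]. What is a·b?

a · b = (-5)·6 + (-1)·2 + (-2)·1 = -30 - 2 - 2 = -34

-34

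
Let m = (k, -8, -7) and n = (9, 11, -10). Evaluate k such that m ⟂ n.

m · n = k·9 + (-8)·11 + (-7)·(-10) = -18 + 9k
Set equal to 0: 9k = 18, so k = 2.

2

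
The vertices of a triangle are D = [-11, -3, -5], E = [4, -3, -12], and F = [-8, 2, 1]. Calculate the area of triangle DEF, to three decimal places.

DE = (15, 0, -7),  DF = (3, 5, 6)
i: 0·6 - (-7)·5 = 0 - (-35) = 35
j: (-7)·3 - 15·6 = -21 - 90 = -111
k: 15·5 - 0·3 = 75 - 0 = 75
DE × DF = (35, -111, 75)
|DE × DF| = √19171 ≈ 138.4594
area = ½ · 138.4594 ≈ 69.230

69.230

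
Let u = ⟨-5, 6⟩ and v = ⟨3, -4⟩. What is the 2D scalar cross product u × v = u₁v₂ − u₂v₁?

(-5)·(-4) - 6·3 = 20 - 18 = 2

2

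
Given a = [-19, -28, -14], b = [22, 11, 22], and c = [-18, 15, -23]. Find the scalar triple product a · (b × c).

605

b × c:
i: 11·(-23) - 22·15 = -253 - 330 = -583
j: 22·(-18) - 22·(-23) = -396 - (-506) = 110
k: 22·15 - 11·(-18) = 330 - (-198) = 528
b × c = (-583, 110, 528)
a · (b × c) = (-19)·(-583) + (-28)·110 + (-14)·528 = 11077 - 3080 - 7392 = 605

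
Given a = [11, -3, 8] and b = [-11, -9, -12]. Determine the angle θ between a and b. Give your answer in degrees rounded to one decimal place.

a · b = 11·(-11) + (-3)·(-9) + 8·(-12) = -121 + 27 - 96 = -190
|a|² = 121 + 9 + 64 = 194,  |a| = √194 ≈ 13.928388
|b|² = 121 + 81 + 144 = 346,  |b| = √346 ≈ 18.601075
cos θ = -190 / (13.928388 · 18.601075) ≈ -0.73336
θ = arccos(-0.73336) ≈ 137.2°

137.2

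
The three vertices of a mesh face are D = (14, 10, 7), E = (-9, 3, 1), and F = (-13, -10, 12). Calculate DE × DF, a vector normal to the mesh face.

(-155, 277, 271)

DE = (-23, -7, -6)
DF = (-27, -20, 5)
i: (-7)·5 - (-6)·(-20) = -35 - 120 = -155
j: (-6)·(-27) - (-23)·5 = 162 - (-115) = 277
k: (-23)·(-20) - (-7)·(-27) = 460 - 189 = 271
DE × DF = (-155, 277, 271)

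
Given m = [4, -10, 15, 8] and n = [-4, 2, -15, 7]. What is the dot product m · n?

-205

m · n = 4·(-4) + (-10)·2 + 15·(-15) + 8·7 = -16 - 20 - 225 + 56 = -205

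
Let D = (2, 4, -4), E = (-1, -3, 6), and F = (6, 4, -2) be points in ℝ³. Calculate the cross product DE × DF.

(-14, 46, 28)

DE = (-3, -7, 10)
DF = (4, 0, 2)
i: (-7)·2 - 10·0 = -14 - 0 = -14
j: 10·4 - (-3)·2 = 40 - (-6) = 46
k: (-3)·0 - (-7)·4 = 0 - (-28) = 28
DE × DF = (-14, 46, 28)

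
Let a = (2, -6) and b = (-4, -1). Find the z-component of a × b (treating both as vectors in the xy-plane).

-26

2·(-1) - (-6)·(-4) = -2 - 24 = -26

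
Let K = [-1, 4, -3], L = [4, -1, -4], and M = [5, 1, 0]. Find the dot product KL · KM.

42

KL = L − K = (5, -5, -1)
KM = M − K = (6, -3, 3)
KL · KM = 5·6 + (-5)·(-3) + (-1)·3 = 30 + 15 - 3 = 42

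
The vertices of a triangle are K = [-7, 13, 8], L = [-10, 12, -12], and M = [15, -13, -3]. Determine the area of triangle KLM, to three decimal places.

351.002

KL = (-3, -1, -20),  KM = (22, -26, -11)
i: (-1)·(-11) - (-20)·(-26) = 11 - 520 = -509
j: (-20)·22 - (-3)·(-11) = -440 - 33 = -473
k: (-3)·(-26) - (-1)·22 = 78 - (-22) = 100
KL × KM = (-509, -473, 100)
|KL × KM| = √492810 ≈ 702.0043
area = ½ · 702.0043 ≈ 351.002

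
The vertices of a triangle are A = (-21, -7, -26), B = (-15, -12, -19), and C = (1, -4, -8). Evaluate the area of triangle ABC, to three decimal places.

87.780

AB = (6, -5, 7),  AC = (22, 3, 18)
i: (-5)·18 - 7·3 = -90 - 21 = -111
j: 7·22 - 6·18 = 154 - 108 = 46
k: 6·3 - (-5)·22 = 18 - (-110) = 128
AB × AC = (-111, 46, 128)
|AB × AC| = √30821 ≈ 175.5591
area = ½ · 175.5591 ≈ 87.780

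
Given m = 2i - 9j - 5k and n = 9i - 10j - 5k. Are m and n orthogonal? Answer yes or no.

m · n = 2·9 + (-9)·(-10) + (-5)·(-5) = 18 + 90 + 25 = 133
Nonzero, so the vectors are not orthogonal.

no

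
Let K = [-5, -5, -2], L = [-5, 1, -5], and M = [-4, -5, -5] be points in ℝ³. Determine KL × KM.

KL = (0, 6, -3)
KM = (1, 0, -3)
i: 6·(-3) - (-3)·0 = -18 - 0 = -18
j: (-3)·1 - 0·(-3) = -3 - 0 = -3
k: 0·0 - 6·1 = 0 - 6 = -6
KL × KM = (-18, -3, -6)

(-18, -3, -6)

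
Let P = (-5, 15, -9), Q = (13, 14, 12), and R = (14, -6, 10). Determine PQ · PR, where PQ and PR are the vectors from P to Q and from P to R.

762

PQ = Q − P = (18, -1, 21)
PR = R − P = (19, -21, 19)
PQ · PR = 18·19 + (-1)·(-21) + 21·19 = 342 + 21 + 399 = 762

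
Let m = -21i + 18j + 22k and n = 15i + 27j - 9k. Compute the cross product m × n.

i: 18·(-9) - 22·27 = -162 - 594 = -756
j: 22·15 - (-21)·(-9) = 330 - 189 = 141
k: (-21)·27 - 18·15 = -567 - 270 = -837
m × n = (-756, 141, -837)

(-756, 141, -837)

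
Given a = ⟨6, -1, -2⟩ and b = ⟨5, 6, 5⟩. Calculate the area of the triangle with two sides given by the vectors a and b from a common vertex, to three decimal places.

i: (-1)·5 - (-2)·6 = -5 - (-12) = 7
j: (-2)·5 - 6·5 = -10 - 30 = -40
k: 6·6 - (-1)·5 = 36 - (-5) = 41
a × b = (7, -40, 41)
|a × b| = √(7² + (-40)² + 41²) = √3330 ≈ 57.7062
area = ½ · 57.7062 ≈ 28.853

28.853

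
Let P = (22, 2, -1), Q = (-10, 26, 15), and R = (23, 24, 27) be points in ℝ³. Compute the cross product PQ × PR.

PQ = (-32, 24, 16)
PR = (1, 22, 28)
i: 24·28 - 16·22 = 672 - 352 = 320
j: 16·1 - (-32)·28 = 16 - (-896) = 912
k: (-32)·22 - 24·1 = -704 - 24 = -728
PQ × PR = (320, 912, -728)

(320, 912, -728)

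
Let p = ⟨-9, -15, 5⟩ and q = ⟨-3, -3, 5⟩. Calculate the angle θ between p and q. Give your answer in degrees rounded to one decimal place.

p · q = (-9)·(-3) + (-15)·(-3) + 5·5 = 27 + 45 + 25 = 97
|p|² = 81 + 225 + 25 = 331,  |p| = √331 ≈ 18.193405
|q|² = 9 + 9 + 25 = 43,  |q| = √43 ≈ 6.557439
cos θ = 97 / (18.193405 · 6.557439) ≈ 0.81306
θ = arccos(0.81306) ≈ 35.6°

35.6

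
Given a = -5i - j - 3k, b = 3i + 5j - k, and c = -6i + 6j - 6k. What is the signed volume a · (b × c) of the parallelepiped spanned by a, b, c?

b × c:
i: 5·(-6) - (-1)·6 = -30 - (-6) = -24
j: (-1)·(-6) - 3·(-6) = 6 - (-18) = 24
k: 3·6 - 5·(-6) = 18 - (-30) = 48
b × c = (-24, 24, 48)
a · (b × c) = (-5)·(-24) + (-1)·24 + (-3)·48 = 120 - 24 - 144 = -48

-48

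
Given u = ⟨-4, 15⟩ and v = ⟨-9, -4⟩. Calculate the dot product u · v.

u · v = (-4)·(-9) + 15·(-4) = 36 - 60 = -24

-24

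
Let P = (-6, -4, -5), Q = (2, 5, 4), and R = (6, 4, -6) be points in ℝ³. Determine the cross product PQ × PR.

(-81, 116, -44)

PQ = (8, 9, 9)
PR = (12, 8, -1)
i: 9·(-1) - 9·8 = -9 - 72 = -81
j: 9·12 - 8·(-1) = 108 - (-8) = 116
k: 8·8 - 9·12 = 64 - 108 = -44
PQ × PR = (-81, 116, -44)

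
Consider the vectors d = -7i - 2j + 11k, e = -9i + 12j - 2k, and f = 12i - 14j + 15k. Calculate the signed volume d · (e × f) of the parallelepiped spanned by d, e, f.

-1484

e × f:
i: 12·15 - (-2)·(-14) = 180 - 28 = 152
j: (-2)·12 - (-9)·15 = -24 - (-135) = 111
k: (-9)·(-14) - 12·12 = 126 - 144 = -18
e × f = (152, 111, -18)
d · (e × f) = (-7)·152 + (-2)·111 + 11·(-18) = -1064 - 222 - 198 = -1484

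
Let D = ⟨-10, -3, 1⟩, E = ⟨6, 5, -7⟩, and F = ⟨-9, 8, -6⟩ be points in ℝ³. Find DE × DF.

(32, 104, 168)

DE = (16, 8, -8)
DF = (1, 11, -7)
i: 8·(-7) - (-8)·11 = -56 - (-88) = 32
j: (-8)·1 - 16·(-7) = -8 - (-112) = 104
k: 16·11 - 8·1 = 176 - 8 = 168
DE × DF = (32, 104, 168)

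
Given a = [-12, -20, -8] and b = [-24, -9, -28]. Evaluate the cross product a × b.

i: (-20)·(-28) - (-8)·(-9) = 560 - 72 = 488
j: (-8)·(-24) - (-12)·(-28) = 192 - 336 = -144
k: (-12)·(-9) - (-20)·(-24) = 108 - 480 = -372
a × b = (488, -144, -372)

(488, -144, -372)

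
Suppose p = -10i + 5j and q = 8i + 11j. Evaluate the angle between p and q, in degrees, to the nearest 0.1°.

99.5

p · q = (-10)·8 + 5·11 = -80 + 55 = -25
|p|² = 100 + 25 = 125,  |p| = √125 ≈ 11.180340
|q|² = 64 + 121 = 185,  |q| = √185 ≈ 13.601471
cos θ = -25 / (11.180340 · 13.601471) ≈ -0.16440
θ = arccos(-0.16440) ≈ 99.5°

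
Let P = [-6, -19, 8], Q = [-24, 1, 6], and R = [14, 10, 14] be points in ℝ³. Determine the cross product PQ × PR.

PQ = (-18, 20, -2)
PR = (20, 29, 6)
i: 20·6 - (-2)·29 = 120 - (-58) = 178
j: (-2)·20 - (-18)·6 = -40 - (-108) = 68
k: (-18)·29 - 20·20 = -522 - 400 = -922
PQ × PR = (178, 68, -922)

(178, 68, -922)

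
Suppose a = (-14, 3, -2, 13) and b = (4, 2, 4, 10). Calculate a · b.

a · b = (-14)·4 + 3·2 + (-2)·4 + 13·10 = -56 + 6 - 8 + 130 = 72

72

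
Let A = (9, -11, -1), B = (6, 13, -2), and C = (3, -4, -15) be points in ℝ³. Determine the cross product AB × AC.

AB = (-3, 24, -1)
AC = (-6, 7, -14)
i: 24·(-14) - (-1)·7 = -336 - (-7) = -329
j: (-1)·(-6) - (-3)·(-14) = 6 - 42 = -36
k: (-3)·7 - 24·(-6) = -21 - (-144) = 123
AB × AC = (-329, -36, 123)

(-329, -36, 123)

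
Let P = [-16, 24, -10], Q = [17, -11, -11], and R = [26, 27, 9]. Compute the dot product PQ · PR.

1262

PQ = Q − P = (33, -35, -1)
PR = R − P = (42, 3, 19)
PQ · PR = 33·42 + (-35)·3 + (-1)·19 = 1386 - 105 - 19 = 1262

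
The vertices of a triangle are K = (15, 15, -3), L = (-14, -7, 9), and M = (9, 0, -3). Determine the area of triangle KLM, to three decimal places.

179.856

KL = (-29, -22, 12),  KM = (-6, -15, 0)
i: (-22)·0 - 12·(-15) = 0 - (-180) = 180
j: 12·(-6) - (-29)·0 = -72 - 0 = -72
k: (-29)·(-15) - (-22)·(-6) = 435 - 132 = 303
KL × KM = (180, -72, 303)
|KL × KM| = √129393 ≈ 359.7124
area = ½ · 359.7124 ≈ 179.856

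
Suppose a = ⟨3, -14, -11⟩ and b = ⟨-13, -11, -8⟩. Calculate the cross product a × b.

(-9, 167, -215)

i: (-14)·(-8) - (-11)·(-11) = 112 - 121 = -9
j: (-11)·(-13) - 3·(-8) = 143 - (-24) = 167
k: 3·(-11) - (-14)·(-13) = -33 - 182 = -215
a × b = (-9, 167, -215)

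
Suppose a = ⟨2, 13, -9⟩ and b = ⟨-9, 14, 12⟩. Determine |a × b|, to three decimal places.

i: 13·12 - (-9)·14 = 156 - (-126) = 282
j: (-9)·(-9) - 2·12 = 81 - 24 = 57
k: 2·14 - 13·(-9) = 28 - (-117) = 145
a × b = (282, 57, 145)
|a × b| = √(282² + 57² + 145²) = √103798 ≈ 322.1770

322.177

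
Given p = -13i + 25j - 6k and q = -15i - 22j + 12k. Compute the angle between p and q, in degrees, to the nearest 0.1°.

120.5

p · q = (-13)·(-15) + 25·(-22) + (-6)·12 = 195 - 550 - 72 = -427
|p|² = 169 + 625 + 36 = 830,  |p| = √830 ≈ 28.809721
|q|² = 225 + 484 + 144 = 853,  |q| = √853 ≈ 29.206164
cos θ = -427 / (28.809721 · 29.206164) ≈ -0.50747
θ = arccos(-0.50747) ≈ 120.5°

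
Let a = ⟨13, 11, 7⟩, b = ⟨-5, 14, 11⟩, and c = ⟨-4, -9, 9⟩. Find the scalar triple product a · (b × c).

3643

b × c:
i: 14·9 - 11·(-9) = 126 - (-99) = 225
j: 11·(-4) - (-5)·9 = -44 - (-45) = 1
k: (-5)·(-9) - 14·(-4) = 45 - (-56) = 101
b × c = (225, 1, 101)
a · (b × c) = 13·225 + 11·1 + 7·101 = 2925 + 11 + 707 = 3643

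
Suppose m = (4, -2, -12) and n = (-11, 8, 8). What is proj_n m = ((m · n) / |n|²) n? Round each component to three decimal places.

(6.892, -5.012, -5.012)

m · n = 4·(-11) + (-2)·8 + (-12)·8 = -44 - 16 - 96 = -156
|n|² = 121 + 64 + 64 = 249
proj_n m = (-156/249) · (-11, 8, 8) ≈ (6.892, -5.012, -5.012)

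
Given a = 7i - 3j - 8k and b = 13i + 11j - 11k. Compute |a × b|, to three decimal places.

i: (-3)·(-11) - (-8)·11 = 33 - (-88) = 121
j: (-8)·13 - 7·(-11) = -104 - (-77) = -27
k: 7·11 - (-3)·13 = 77 - (-39) = 116
a × b = (121, -27, 116)
|a × b| = √(121² + (-27)² + 116²) = √28826 ≈ 169.7822

169.782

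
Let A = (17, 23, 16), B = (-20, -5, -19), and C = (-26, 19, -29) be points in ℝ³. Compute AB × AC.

AB = (-37, -28, -35)
AC = (-43, -4, -45)
i: (-28)·(-45) - (-35)·(-4) = 1260 - 140 = 1120
j: (-35)·(-43) - (-37)·(-45) = 1505 - 1665 = -160
k: (-37)·(-4) - (-28)·(-43) = 148 - 1204 = -1056
AB × AC = (1120, -160, -1056)

(1120, -160, -1056)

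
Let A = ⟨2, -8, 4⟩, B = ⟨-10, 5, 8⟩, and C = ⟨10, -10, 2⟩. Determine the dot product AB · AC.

AB = B − A = (-12, 13, 4)
AC = C − A = (8, -2, -2)
AB · AC = (-12)·8 + 13·(-2) + 4·(-2) = -96 - 26 - 8 = -130

-130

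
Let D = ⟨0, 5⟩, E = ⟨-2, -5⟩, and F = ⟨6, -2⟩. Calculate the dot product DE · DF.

DE = E − D = (-2, -10)
DF = F − D = (6, -7)
DE · DF = (-2)·6 + (-10)·(-7) = -12 + 70 = 58

58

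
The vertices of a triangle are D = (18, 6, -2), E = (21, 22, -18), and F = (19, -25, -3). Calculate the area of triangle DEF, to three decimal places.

261.818

DE = (3, 16, -16),  DF = (1, -31, -1)
i: 16·(-1) - (-16)·(-31) = -16 - 496 = -512
j: (-16)·1 - 3·(-1) = -16 - (-3) = -13
k: 3·(-31) - 16·1 = -93 - 16 = -109
DE × DF = (-512, -13, -109)
|DE × DF| = √274194 ≈ 523.6354
area = ½ · 523.6354 ≈ 261.818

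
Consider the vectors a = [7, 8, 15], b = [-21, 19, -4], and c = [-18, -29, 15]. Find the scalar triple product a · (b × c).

18544

b × c:
i: 19·15 - (-4)·(-29) = 285 - 116 = 169
j: (-4)·(-18) - (-21)·15 = 72 - (-315) = 387
k: (-21)·(-29) - 19·(-18) = 609 - (-342) = 951
b × c = (169, 387, 951)
a · (b × c) = 7·169 + 8·387 + 15·951 = 1183 + 3096 + 14265 = 18544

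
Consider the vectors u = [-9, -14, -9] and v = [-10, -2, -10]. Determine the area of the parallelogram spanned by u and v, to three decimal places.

172.534

i: (-14)·(-10) - (-9)·(-2) = 140 - 18 = 122
j: (-9)·(-10) - (-9)·(-10) = 90 - 90 = 0
k: (-9)·(-2) - (-14)·(-10) = 18 - 140 = -122
u × v = (122, 0, -122)
|u × v| = √(122² + 0² + (-122)²) = √29768 ≈ 172.5341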